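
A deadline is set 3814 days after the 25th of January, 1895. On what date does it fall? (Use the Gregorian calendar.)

+365 (one year) → Jan 25, 1896 (3449 left).
+366 (one year; includes Feb 29, 1896) → Jan 25, 1897 (3083 left).
+365 (one year) → Jan 25, 1898 (2718 left).
+365 (one year) → Jan 25, 1899 (2353 left).
+365 (one year) → Jan 25, 1900 (1988 left).
+365 (one year) → Jan 25, 1901 (1623 left).
+365 (one year) → Jan 25, 1902 (1258 left).
+365 (one year) → Jan 25, 1903 (893 left).
+365 (one year) → Jan 25, 1904 (528 left).
+366 (one year; includes Feb 29, 1904) → Jan 25, 1905 (162 left).
Jan has 31 days: +7 → Feb 1, 1905 (155 left).
Feb has 28 days: +28 → Mar 1, 1905 (127 left).
Mar has 31 days: +31 → Apr 1, 1905 (96 left).
Apr has 30 days: +30 → May 1, 1905 (66 left).
May has 31 days: +31 → Jun 1, 1905 (35 left).
Jun has 30 days: +30 → Jul 1, 1905 (5 left).
+5 → Jul 6, 1905.

July 6, 1905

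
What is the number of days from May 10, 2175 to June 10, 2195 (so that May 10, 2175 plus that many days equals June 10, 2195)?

May 10, 2175 → May 10, 2176: 366 days (Feb 29, 2176 is in that span).
May 10, 2176 → May 10, 2177: 365 days.
May 10, 2177 → May 10, 2178: 365 days.
May 10, 2178 → May 10, 2179: 365 days.
May 10, 2179 → May 10, 2180: 366 days (Feb 29, 2180 is in that span).
May 10, 2180 → May 10, 2181: 365 days.
May 10, 2181 → May 10, 2182: 365 days.
May 10, 2182 → May 10, 2183: 365 days.
May 10, 2183 → May 10, 2184: 366 days (Feb 29, 2184 is in that span).
May 10, 2184 → May 10, 2185: 365 days.
May 10, 2185 → May 10, 2186: 365 days.
May 10, 2186 → May 10, 2187: 365 days.
May 10, 2187 → May 10, 2188: 366 days (Feb 29, 2188 is in that span).
May 10, 2188 → May 10, 2189: 365 days.
May 10, 2189 → May 10, 2190: 365 days.
May 10, 2190 → May 10, 2191: 365 days.
May 10, 2191 → May 10, 2192: 366 days (Feb 29, 2192 is in that span).
May 10, 2192 → May 10, 2193: 365 days.
May 10, 2193 → May 10, 2194: 365 days.
May 10, 2194 → Jun 10, 2194: 31 days (May has 31).
Jun 10, 2194 → Jul 10, 2194: 30 days (June has 30).
Jul 10, 2194 → Aug 10, 2194: 31 days (July has 31).
Aug 10, 2194 → Sep 10, 2194: 31 days (August has 31).
Sep 10, 2194 → Oct 10, 2194: 30 days (September has 30).
Oct 10, 2194 → Nov 10, 2194: 31 days (October has 31).
Nov 10, 2194 → Dec 10, 2194: 30 days (November has 30).
Dec 10, 2194 → Jan 10, 2195: 31 days (December has 31).
Jan 10, 2195 → Feb 10, 2195: 31 days (January has 31).
Feb 10, 2195 → Mar 10, 2195: 28 days (February has 28).
Mar 10, 2195 → Apr 10, 2195: 31 days (March has 31).
Apr 10, 2195 → May 10, 2195: 30 days (April has 30).
May 10, 2195 → Jun 10, 2195: 31 days.
Total: 7336 days.

7336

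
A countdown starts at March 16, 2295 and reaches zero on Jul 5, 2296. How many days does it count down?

477

Mar 16, 2295 → Mar 16, 2296: 366 days (Feb 29, 2296 is in that span).
Mar 16, 2296 → Apr 16, 2296: 31 days (March has 31).
Apr 16, 2296 → May 16, 2296: 30 days (April has 30).
May 16, 2296 → Jun 16, 2296: 31 days (May has 31).
Jun 16, 2296 → Jul 5, 2296: 19 days.
Total: 477 days.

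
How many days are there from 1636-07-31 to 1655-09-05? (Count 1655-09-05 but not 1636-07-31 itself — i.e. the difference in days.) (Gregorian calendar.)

6975

Jul 31, 1636 → Jul 31, 1637: 365 days.
Jul 31, 1637 → Jul 31, 1638: 365 days.
Jul 31, 1638 → Jul 31, 1639: 365 days.
Jul 31, 1639 → Jul 31, 1640: 366 days (Feb 29, 1640 is in that span).
Jul 31, 1640 → Jul 31, 1641: 365 days.
Jul 31, 1641 → Jul 31, 1642: 365 days.
Jul 31, 1642 → Jul 31, 1643: 365 days.
Jul 31, 1643 → Jul 31, 1644: 366 days (Feb 29, 1644 is in that span).
Jul 31, 1644 → Jul 31, 1645: 365 days.
Jul 31, 1645 → Jul 31, 1646: 365 days.
Jul 31, 1646 → Jul 31, 1647: 365 days.
Jul 31, 1647 → Jul 31, 1648: 366 days (Feb 29, 1648 is in that span).
Jul 31, 1648 → Jul 31, 1649: 365 days.
Jul 31, 1649 → Jul 31, 1650: 365 days.
Jul 31, 1650 → Jul 31, 1651: 365 days.
Jul 31, 1651 → Jul 31, 1652: 366 days (Feb 29, 1652 is in that span).
Jul 31, 1652 → Jul 31, 1653: 365 days.
Jul 31, 1653 → Jul 31, 1654: 365 days.
Jul 31, 1654 → Jul 31, 1655: 365 days.
Jul 31, 1655 → Aug 31, 1655: 31 days (July has 31).
Aug 31, 1655 → Sep 5, 1655: 5 days.
Total: 6975 days.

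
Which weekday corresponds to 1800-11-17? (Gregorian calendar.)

Monday

Doomsday rule: the anchor day for the 1800s is Friday. For year 00: 0÷12 = 0 r 0, and 0÷4 = 0, so 0+0+0 = 0.
Friday + 0 ≡ Friday — that's 1800's doomsday.
In November the doomsday date is Nov 7.
Nov 17 is 10 days after Nov 7; 10 mod 7 = 3, so Friday + 3 = Monday.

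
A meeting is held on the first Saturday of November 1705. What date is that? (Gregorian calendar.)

November 1, 1705 is a Sunday.
The first Saturday is therefore November 7 (6 days later).

November 7, 1705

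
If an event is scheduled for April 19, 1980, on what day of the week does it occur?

January 1, 1980 is a Tuesday.
Jan 1, 1980 → Feb 1, 1980: 31 days (January has 31).
Feb 1, 1980 → Mar 1, 1980: 29 days (February has 29).
Mar 1, 1980 → Apr 1, 1980: 31 days (March has 31).
Apr 1, 1980 → Apr 19, 1980: 18 days.
Total: 109 days.
109 mod 7 = 4, so Tuesday + 4 = Saturday.

Saturday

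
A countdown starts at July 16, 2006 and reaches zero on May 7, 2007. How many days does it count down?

Jul 16, 2006 → Aug 16, 2006: 31 days (July has 31).
Aug 16, 2006 → Sep 16, 2006: 31 days (August has 31).
Sep 16, 2006 → Oct 16, 2006: 30 days (September has 30).
Oct 16, 2006 → Nov 16, 2006: 31 days (October has 31).
Nov 16, 2006 → Dec 16, 2006: 30 days (November has 30).
Dec 16, 2006 → Jan 16, 2007: 31 days (December has 31).
Jan 16, 2007 → Feb 16, 2007: 31 days (January has 31).
Feb 16, 2007 → Mar 16, 2007: 28 days (February has 28).
Mar 16, 2007 → Apr 16, 2007: 31 days (March has 31).
Apr 16, 2007 → May 7, 2007: 21 days.
Total: 295 days.

295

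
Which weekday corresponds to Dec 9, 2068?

Sunday

Doomsday rule: the anchor day for the 2000s is Tuesday. For year 68: 68÷12 = 5 r 8, and 8÷4 = 2, so 5+8+2 = 15.
Tuesday + 15 ≡ Wednesday — that's 2068's doomsday.
In December the doomsday date is Dec 12.
Dec 9 is 3 days before Dec 12; 3 mod 7 = 3, so Wednesday − 3 = Sunday.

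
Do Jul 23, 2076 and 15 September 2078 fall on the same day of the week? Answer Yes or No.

From Jul 23, 2076 to Sep 15, 2078 is 784 days.
784 mod 7 = 0, so they are the same weekday.
(Jul 23, 2076 is a Thursday; Sep 15, 2078 is a Thursday.)

Yes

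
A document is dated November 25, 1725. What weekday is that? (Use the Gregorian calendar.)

Sunday

Doomsday rule: the anchor day for the 1700s is Sunday. For year 25: 25÷12 = 2 r 1, and 1÷4 = 0, so 2+1+0 = 3.
Sunday + 3 ≡ Wednesday — that's 1725's doomsday.
In November the doomsday date is Nov 7.
Nov 25 is 18 days after Nov 7; 18 mod 7 = 4, so Wednesday + 4 = Sunday.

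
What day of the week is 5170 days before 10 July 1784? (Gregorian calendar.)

Tuesday

First find the weekday of Jul 10, 1784. Doomsday rule: the anchor day for the 1700s is Sunday. For year 84: 84÷12 = 7 r 0, and 0÷4 = 0, so 7+0+0 = 7.
Sunday + 7 ≡ Sunday — that's 1784's doomsday.
In July the doomsday date is Jul 11.
Jul 10 is 1 day before Jul 11; 1 mod 7 = 1, so Sunday − 1 = Saturday.
5170 mod 7 = 4, so 5170 days before a Saturday is Saturday − 4 = Tuesday.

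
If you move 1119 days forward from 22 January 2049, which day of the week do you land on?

Thursday

First find the weekday of Jan 22, 2049. Doomsday rule: the anchor day for the 2000s is Tuesday. For year 49: 49÷12 = 4 r 1, and 1÷4 = 0, so 4+1+0 = 5.
Tuesday + 5 ≡ Sunday — that's 2049's doomsday.
In January the doomsday date is Jan 3 (2049 is not a leap year).
Jan 22 is 19 days after Jan 3; 19 mod 7 = 5, so Sunday + 5 = Friday.
1119 mod 7 = 6, so 1119 days after a Friday is Friday + 6 = Thursday.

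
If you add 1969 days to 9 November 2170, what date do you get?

+365 (one year) → Nov 9, 2171 (1604 left).
+366 (one year; includes Feb 29, 2172) → Nov 9, 2172 (1238 left).
+365 (one year) → Nov 9, 2173 (873 left).
+365 (one year) → Nov 9, 2174 (508 left).
+365 (one year) → Nov 9, 2175 (143 left).
Nov has 30 days: +22 → Dec 1, 2175 (121 left).
Dec has 31 days: +31 → Jan 1, 2176 (90 left).
Jan has 31 days: +31 → Feb 1, 2176 (59 left).
Feb has 29 days: +29 → Mar 1, 2176 (30 left).
+30 → Mar 31, 2176.

March 31, 2176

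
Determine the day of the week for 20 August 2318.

Tuesday

Doomsday rule: the anchor day for the 2300s is Wednesday. For year 18: 18÷12 = 1 r 6, and 6÷4 = 1, so 1+6+1 = 8.
Wednesday + 8 ≡ Thursday — that's 2318's doomsday.
In August the doomsday date is Aug 8.
Aug 20 is 12 days after Aug 8; 12 mod 7 = 5, so Thursday + 5 = Tuesday.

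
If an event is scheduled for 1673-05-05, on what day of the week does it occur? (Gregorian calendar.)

Friday

Doomsday rule: the anchor day for the 1600s is Tuesday. For year 73: 73÷12 = 6 r 1, and 1÷4 = 0, so 6+1+0 = 7.
Tuesday + 7 ≡ Tuesday — that's 1673's doomsday.
In May the doomsday date is May 9.
May 5 is 4 days before May 9; 4 mod 7 = 4, so Tuesday − 4 = Friday.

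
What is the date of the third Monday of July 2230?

July 19, 2230

July 1, 2230 is a Thursday.
The first Monday is therefore July 5 (4 days later).
The third Monday is 5 + 2×7 = July 19.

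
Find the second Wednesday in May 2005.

May 1, 2005 is a Sunday.
The first Wednesday is therefore May 4 (3 days later).
The second Wednesday is 4 + 1×7 = May 11.

May 11, 2005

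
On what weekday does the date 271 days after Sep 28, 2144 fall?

Saturday

Sep 28, 2144 is a Monday.
271 mod 7 = 5, so 271 days after a Monday is Monday + 5 = Saturday.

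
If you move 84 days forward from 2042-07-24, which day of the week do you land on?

Jul 24, 2042 is a Thursday.
84 mod 7 = 0, so 84 days after a Thursday is Thursday + 0 = Thursday.

Thursday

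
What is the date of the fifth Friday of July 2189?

July 31, 2189

July 1, 2189 is a Wednesday.
The first Friday is therefore July 3 (2 days later).
The fifth Friday is 3 + 4×7 = July 31.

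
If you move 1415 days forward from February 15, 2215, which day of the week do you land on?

Thursday

First find the weekday of Feb 15, 2215. Doomsday rule: the anchor day for the 2200s is Friday. For year 15: 15÷12 = 1 r 3, and 3÷4 = 0, so 1+3+0 = 4.
Friday + 4 ≡ Tuesday — that's 2215's doomsday.
In February the doomsday date is Feb 28 (2215 is not a leap year).
Feb 15 is 13 days before Feb 28; 13 mod 7 = 6, so Tuesday − 6 = Wednesday.
1415 mod 7 = 1, so 1415 days after a Wednesday is Wednesday + 1 = Thursday.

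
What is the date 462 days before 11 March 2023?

December 4, 2021

−365 (one year) → Mar 11, 2022 (97 left).
−11 → Feb 28, 2022 (end of Feb, 28 days; 86 left).
−28 → Jan 31, 2022 (end of Jan, 31 days; 58 left).
−31 → Dec 31, 2021 (end of Dec, 31 days; 27 left).
−27 → Dec 4, 2021.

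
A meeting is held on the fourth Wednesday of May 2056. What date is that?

May 24, 2056

May 1, 2056 is a Monday.
The first Wednesday is therefore May 3 (2 days later).
The fourth Wednesday is 3 + 3×7 = May 24.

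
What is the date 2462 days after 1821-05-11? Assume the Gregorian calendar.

+365 (one year) → May 11, 1822 (2097 left).
+365 (one year) → May 11, 1823 (1732 left).
+366 (one year; includes Feb 29, 1824) → May 11, 1824 (1366 left).
+365 (one year) → May 11, 1825 (1001 left).
+365 (one year) → May 11, 1826 (636 left).
+365 (one year) → May 11, 1827 (271 left).
May has 31 days: +21 → Jun 1, 1827 (250 left).
Jun has 30 days: +30 → Jul 1, 1827 (220 left).
Jul has 31 days: +31 → Aug 1, 1827 (189 left).
Aug has 31 days: +31 → Sep 1, 1827 (158 left).
Sep has 30 days: +30 → Oct 1, 1827 (128 left).
Oct has 31 days: +31 → Nov 1, 1827 (97 left).
Nov has 30 days: +30 → Dec 1, 1827 (67 left).
Dec has 31 days: +31 → Jan 1, 1828 (36 left).
Jan has 31 days: +31 → Feb 1, 1828 (5 left).
+5 → Feb 6, 1828.

February 6, 1828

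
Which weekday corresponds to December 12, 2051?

Doomsday rule: the anchor day for the 2000s is Tuesday. For year 51: 51÷12 = 4 r 3, and 3÷4 = 0, so 4+3+0 = 7.
Tuesday + 7 ≡ Tuesday — that's 2051's doomsday.
In December the doomsday date is Dec 12.
Dec 12 is the doomsday itself: Tuesday.

Tuesday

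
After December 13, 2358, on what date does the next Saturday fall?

Dec 13, 2358 is a Saturday.
From Saturday to the next Saturday is 7 days.
Dec 13, 2358 + 7 = Dec 20, 2358.

December 20, 2358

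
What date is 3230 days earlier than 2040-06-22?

August 19, 2031

−366 (one year; includes Feb 29, 2040) → Jun 22, 2039 (2864 left).
−365 (one year) → Jun 22, 2038 (2499 left).
−365 (one year) → Jun 22, 2037 (2134 left).
−365 (one year) → Jun 22, 2036 (1769 left).
−366 (one year; includes Feb 29, 2036) → Jun 22, 2035 (1403 left).
−365 (one year) → Jun 22, 2034 (1038 left).
−365 (one year) → Jun 22, 2033 (673 left).
−365 (one year) → Jun 22, 2032 (308 left).
−22 → May 31, 2032 (end of May, 31 days; 286 left).
−31 → Apr 30, 2032 (end of Apr, 30 days; 255 left).
−30 → Mar 31, 2032 (end of Mar, 31 days; 225 left).
−31 → Feb 29, 2032 (end of Feb, 29 days; 194 left).
−29 → Jan 31, 2032 (end of Jan, 31 days; 165 left).
−31 → Dec 31, 2031 (end of Dec, 31 days; 134 left).
−31 → Nov 30, 2031 (end of Nov, 30 days; 103 left).
−30 → Oct 31, 2031 (end of Oct, 31 days; 73 left).
−31 → Sep 30, 2031 (end of Sep, 30 days; 42 left).
−30 → Aug 31, 2031 (end of Aug, 31 days; 12 left).
−12 → Aug 19, 2031.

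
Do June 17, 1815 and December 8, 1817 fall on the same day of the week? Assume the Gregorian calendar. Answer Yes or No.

From Jun 17, 1815 to Dec 8, 1817 is 905 days.
905 mod 7 = 2, so they are different weekdays.
(Jun 17, 1815 is a Saturday; Dec 8, 1817 is a Monday.)

No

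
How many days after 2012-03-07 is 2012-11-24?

Mar 7, 2012 → Apr 7, 2012: 31 days (March has 31).
Apr 7, 2012 → May 7, 2012: 30 days (April has 30).
May 7, 2012 → Jun 7, 2012: 31 days (May has 31).
Jun 7, 2012 → Jul 7, 2012: 30 days (June has 30).
Jul 7, 2012 → Aug 7, 2012: 31 days (July has 31).
Aug 7, 2012 → Sep 7, 2012: 31 days (August has 31).
Sep 7, 2012 → Oct 7, 2012: 30 days (September has 30).
Oct 7, 2012 → Nov 7, 2012: 31 days (October has 31).
Nov 7, 2012 → Nov 24, 2012: 17 days.
Total: 262 days.

262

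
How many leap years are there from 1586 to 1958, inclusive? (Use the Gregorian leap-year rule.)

Multiples of 4 in [1586,1958]: 93.
Of those, multiples of 100: 4 (not leap unless ÷400).
Multiples of 400: 1.
Leap years = 93 − 4 + 1 = 90.

90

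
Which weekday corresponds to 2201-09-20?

Doomsday rule: the anchor day for the 2200s is Friday. For year 01: 1÷12 = 0 r 1, and 1÷4 = 0, so 0+1+0 = 1.
Friday + 1 ≡ Saturday — that's 2201's doomsday.
In September the doomsday date is Sep 5.
Sep 20 is 15 days after Sep 5; 15 mod 7 = 1, so Saturday + 1 = Sunday.

Sunday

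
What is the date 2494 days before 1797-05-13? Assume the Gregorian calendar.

July 15, 1790

−365 (one year) → May 13, 1796 (2129 left).
−366 (one year; includes Feb 29, 1796) → May 13, 1795 (1763 left).
−365 (one year) → May 13, 1794 (1398 left).
−365 (one year) → May 13, 1793 (1033 left).
−365 (one year) → May 13, 1792 (668 left).
−366 (one year; includes Feb 29, 1792) → May 13, 1791 (302 left).
−13 → Apr 30, 1791 (end of Apr, 30 days; 289 left).
−30 → Mar 31, 1791 (end of Mar, 31 days; 259 left).
−31 → Feb 28, 1791 (end of Feb, 28 days; 228 left).
−28 → Jan 31, 1791 (end of Jan, 31 days; 200 left).
−31 → Dec 31, 1790 (end of Dec, 31 days; 169 left).
−31 → Nov 30, 1790 (end of Nov, 30 days; 138 left).
−30 → Oct 31, 1790 (end of Oct, 31 days; 108 left).
−31 → Sep 30, 1790 (end of Sep, 30 days; 77 left).
−30 → Aug 31, 1790 (end of Aug, 31 days; 47 left).
−31 → Jul 31, 1790 (end of Jul, 31 days; 16 left).
−16 → Jul 15, 1790.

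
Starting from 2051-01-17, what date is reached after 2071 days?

September 18, 2056

+365 (one year) → Jan 17, 2052 (1706 left).
+366 (one year; includes Feb 29, 2052) → Jan 17, 2053 (1340 left).
+365 (one year) → Jan 17, 2054 (975 left).
+365 (one year) → Jan 17, 2055 (610 left).
+365 (one year) → Jan 17, 2056 (245 left).
Jan has 31 days: +15 → Feb 1, 2056 (230 left).
Feb has 29 days: +29 → Mar 1, 2056 (201 left).
Mar has 31 days: +31 → Apr 1, 2056 (170 left).
Apr has 30 days: +30 → May 1, 2056 (140 left).
May has 31 days: +31 → Jun 1, 2056 (109 left).
Jun has 30 days: +30 → Jul 1, 2056 (79 left).
Jul has 31 days: +31 → Aug 1, 2056 (48 left).
Aug has 31 days: +31 → Sep 1, 2056 (17 left).
+17 → Sep 18, 2056.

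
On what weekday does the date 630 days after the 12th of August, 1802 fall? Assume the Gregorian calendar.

Thursday

Aug 12, 1802 is a Thursday.
630 mod 7 = 0, so 630 days after a Thursday is Thursday + 0 = Thursday.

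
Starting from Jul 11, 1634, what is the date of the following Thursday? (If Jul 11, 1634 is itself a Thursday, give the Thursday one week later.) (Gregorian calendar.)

Jul 11, 1634 is a Tuesday.
From Tuesday to the next Thursday is 2 days.
Jul 11, 1634 + 2 = Jul 13, 1634.

July 13, 1634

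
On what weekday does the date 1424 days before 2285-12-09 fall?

Sunday

First find the weekday of Dec 9, 2285. Doomsday rule: the anchor day for the 2200s is Friday. For year 85: 85÷12 = 7 r 1, and 1÷4 = 0, so 7+1+0 = 8.
Friday + 8 ≡ Saturday — that's 2285's doomsday.
In December the doomsday date is Dec 12.
Dec 9 is 3 days before Dec 12; 3 mod 7 = 3, so Saturday − 3 = Wednesday.
1424 mod 7 = 3, so 1424 days before a Wednesday is Wednesday − 3 = Sunday.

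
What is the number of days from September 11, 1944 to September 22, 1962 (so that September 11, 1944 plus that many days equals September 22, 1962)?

Sep 11, 1944 → Sep 11, 1945: 365 days.
Sep 11, 1945 → Sep 11, 1946: 365 days.
Sep 11, 1946 → Sep 11, 1947: 365 days.
Sep 11, 1947 → Sep 11, 1948: 366 days (Feb 29, 1948 is in that span).
Sep 11, 1948 → Sep 11, 1949: 365 days.
Sep 11, 1949 → Sep 11, 1950: 365 days.
Sep 11, 1950 → Sep 11, 1951: 365 days.
Sep 11, 1951 → Sep 11, 1952: 366 days (Feb 29, 1952 is in that span).
Sep 11, 1952 → Sep 11, 1953: 365 days.
Sep 11, 1953 → Sep 11, 1954: 365 days.
Sep 11, 1954 → Sep 11, 1955: 365 days.
Sep 11, 1955 → Sep 11, 1956: 366 days (Feb 29, 1956 is in that span).
Sep 11, 1956 → Sep 11, 1957: 365 days.
Sep 11, 1957 → Sep 11, 1958: 365 days.
Sep 11, 1958 → Sep 11, 1959: 365 days.
Sep 11, 1959 → Sep 11, 1960: 366 days (Feb 29, 1960 is in that span).
Sep 11, 1960 → Sep 11, 1961: 365 days.
Sep 11, 1961 → Oct 11, 1961: 30 days (September has 30).
Oct 11, 1961 → Nov 11, 1961: 31 days (October has 31).
Nov 11, 1961 → Dec 11, 1961: 30 days (November has 30).
Dec 11, 1961 → Jan 11, 1962: 31 days (December has 31).
Jan 11, 1962 → Feb 11, 1962: 31 days (January has 31).
Feb 11, 1962 → Mar 11, 1962: 28 days (February has 28).
Mar 11, 1962 → Apr 11, 1962: 31 days (March has 31).
Apr 11, 1962 → May 11, 1962: 30 days (April has 30).
May 11, 1962 → Jun 11, 1962: 31 days (May has 31).
Jun 11, 1962 → Jul 11, 1962: 30 days (June has 30).
Jul 11, 1962 → Aug 11, 1962: 31 days (July has 31).
Aug 11, 1962 → Sep 11, 1962: 31 days (August has 31).
Sep 11, 1962 → Sep 22, 1962: 11 days.
Total: 6585 days.

6585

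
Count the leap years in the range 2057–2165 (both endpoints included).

Multiples of 4 in [2057,2165]: 27.
Of those, multiples of 100: 1 (not leap unless ÷400).
Multiples of 400: 0.
Leap years = 27 − 1 + 0 = 26.

26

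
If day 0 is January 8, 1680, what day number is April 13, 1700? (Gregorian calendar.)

7400

Jan 8, 1680 → Jan 8, 1681: 366 days (Feb 29, 1680 is in that span).
Jan 8, 1681 → Jan 8, 1682: 365 days.
Jan 8, 1682 → Jan 8, 1683: 365 days.
Jan 8, 1683 → Jan 8, 1684: 365 days.
Jan 8, 1684 → Jan 8, 1685: 366 days (Feb 29, 1684 is in that span).
Jan 8, 1685 → Jan 8, 1686: 365 days.
Jan 8, 1686 → Jan 8, 1687: 365 days.
Jan 8, 1687 → Jan 8, 1688: 365 days.
Jan 8, 1688 → Jan 8, 1689: 366 days (Feb 29, 1688 is in that span).
Jan 8, 1689 → Jan 8, 1690: 365 days.
Jan 8, 1690 → Jan 8, 1691: 365 days.
Jan 8, 1691 → Jan 8, 1692: 365 days.
Jan 8, 1692 → Jan 8, 1693: 366 days (Feb 29, 1692 is in that span).
Jan 8, 1693 → Jan 8, 1694: 365 days.
Jan 8, 1694 → Jan 8, 1695: 365 days.
Jan 8, 1695 → Jan 8, 1696: 365 days.
Jan 8, 1696 → Jan 8, 1697: 366 days (Feb 29, 1696 is in that span).
Jan 8, 1697 → Jan 8, 1698: 365 days.
Jan 8, 1698 → Jan 8, 1699: 365 days.
Jan 8, 1699 → Jan 8, 1700: 365 days.
Jan 8, 1700 → Feb 8, 1700: 31 days (January has 31).
Feb 8, 1700 → Mar 8, 1700: 28 days (February has 28).
Mar 8, 1700 → Apr 8, 1700: 31 days (March has 31).
Apr 8, 1700 → Apr 13, 1700: 5 days.
Total: 7400 days.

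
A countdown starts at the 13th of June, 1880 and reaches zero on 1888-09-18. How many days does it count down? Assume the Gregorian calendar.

Jun 13, 1880 → Jun 13, 1881: 365 days.
Jun 13, 1881 → Jun 13, 1882: 365 days.
Jun 13, 1882 → Jun 13, 1883: 365 days.
Jun 13, 1883 → Jun 13, 1884: 366 days (Feb 29, 1884 is in that span).
Jun 13, 1884 → Jun 13, 1885: 365 days.
Jun 13, 1885 → Jun 13, 1886: 365 days.
Jun 13, 1886 → Jun 13, 1887: 365 days.
Jun 13, 1887 → Jun 13, 1888: 366 days (Feb 29, 1888 is in that span).
Jun 13, 1888 → Jul 13, 1888: 30 days (June has 30).
Jul 13, 1888 → Aug 13, 1888: 31 days (July has 31).
Aug 13, 1888 → Sep 13, 1888: 31 days (August has 31).
Sep 13, 1888 → Sep 18, 1888: 5 days.
Total: 3019 days.

3019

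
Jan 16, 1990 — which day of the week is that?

Tuesday

January 1, 1990 is a Monday.
Jan 1, 1990 → Jan 16, 1990: 15 days.
Total: 15 days.
15 mod 7 = 1, so Monday + 1 = Tuesday.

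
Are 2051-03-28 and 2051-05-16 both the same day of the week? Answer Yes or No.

From Mar 28, 2051 to May 16, 2051 is 49 days.
49 mod 7 = 0, so they are the same weekday.
(Mar 28, 2051 is a Tuesday; May 16, 2051 is a Tuesday.)

Yes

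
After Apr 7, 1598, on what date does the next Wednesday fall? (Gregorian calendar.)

Apr 7, 1598 is a Tuesday.
From Tuesday to the next Wednesday is 1 day.
Apr 7, 1598 + 1 = Apr 8, 1598.

April 8, 1598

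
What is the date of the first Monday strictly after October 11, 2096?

October 15, 2096

Oct 11, 2096 is a Thursday.
From Thursday to the next Monday is 4 days.
Oct 11, 2096 + 4 = Oct 15, 2096.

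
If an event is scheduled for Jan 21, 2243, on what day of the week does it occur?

Saturday

Doomsday rule: the anchor day for the 2200s is Friday. For year 43: 43÷12 = 3 r 7, and 7÷4 = 1, so 3+7+1 = 11.
Friday + 11 ≡ Tuesday — that's 2243's doomsday.
In January the doomsday date is Jan 3 (2243 is not a leap year).
Jan 21 is 18 days after Jan 3; 18 mod 7 = 4, so Tuesday + 4 = Saturday.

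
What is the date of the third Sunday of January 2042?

January 1, 2042 is a Wednesday.
The first Sunday is therefore January 5 (4 days later).
The third Sunday is 5 + 2×7 = January 19.

January 19, 2042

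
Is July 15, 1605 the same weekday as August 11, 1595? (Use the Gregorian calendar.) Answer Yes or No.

Yes

From Aug 11, 1595 to Jul 15, 1605 is 3626 days.
3626 mod 7 = 0, so they are the same weekday.
(Aug 11, 1595 is a Friday; Jul 15, 1605 is a Friday.)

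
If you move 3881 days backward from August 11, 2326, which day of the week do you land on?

Sunday

First find the weekday of Aug 11, 2326. Doomsday rule: the anchor day for the 2300s is Wednesday. For year 26: 26÷12 = 2 r 2, and 2÷4 = 0, so 2+2+0 = 4.
Wednesday + 4 ≡ Sunday — that's 2326's doomsday.
In August the doomsday date is Aug 8.
Aug 11 is 3 days after Aug 8; 3 mod 7 = 3, so Sunday + 3 = Wednesday.
3881 mod 7 = 3, so 3881 days before a Wednesday is Wednesday − 3 = Sunday.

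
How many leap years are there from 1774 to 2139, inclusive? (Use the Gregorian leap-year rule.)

88

Multiples of 4 in [1774,2139]: 91.
Of those, multiples of 100: 4 (not leap unless ÷400).
Multiples of 400: 1.
Leap years = 91 − 4 + 1 = 88.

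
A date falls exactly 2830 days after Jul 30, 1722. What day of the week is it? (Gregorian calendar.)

Saturday

Jul 30, 1722 is a Thursday.
2830 mod 7 = 2, so 2830 days after a Thursday is Thursday + 2 = Saturday.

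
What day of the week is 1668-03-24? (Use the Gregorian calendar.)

Doomsday rule: the anchor day for the 1600s is Tuesday. For year 68: 68÷12 = 5 r 8, and 8÷4 = 2, so 5+8+2 = 15.
Tuesday + 15 ≡ Wednesday — that's 1668's doomsday.
In March the doomsday date is Mar 14.
Mar 24 is 10 days after Mar 14; 10 mod 7 = 3, so Wednesday + 3 = Saturday.

Saturday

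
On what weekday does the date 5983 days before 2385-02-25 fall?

Feb 25, 2385 is a Monday.
5983 mod 7 = 5, so 5983 days before a Monday is Monday − 5 = Wednesday.

Wednesday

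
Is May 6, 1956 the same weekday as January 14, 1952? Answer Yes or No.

No

From Jan 14, 1952 to May 6, 1956 is 1574 days.
1574 mod 7 = 6, so they are different weekdays.
(Jan 14, 1952 is a Monday; May 6, 1956 is a Sunday.)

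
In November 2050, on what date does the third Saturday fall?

November 19, 2050

November 1, 2050 is a Tuesday.
The first Saturday is therefore November 5 (4 days later).
The third Saturday is 5 + 2×7 = November 19.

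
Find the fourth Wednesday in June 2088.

June 23, 2088

June 1, 2088 is a Tuesday.
The first Wednesday is therefore June 2 (1 days later).
The fourth Wednesday is 2 + 3×7 = June 23.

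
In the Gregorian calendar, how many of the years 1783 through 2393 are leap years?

148

Multiples of 4 in [1783,2393]: 153.
Of those, multiples of 100: 6 (not leap unless ÷400).
Multiples of 400: 1.
Leap years = 153 − 6 + 1 = 148.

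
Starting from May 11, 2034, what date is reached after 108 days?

August 27, 2034

May has 31 days: +21 → Jun 1, 2034 (87 left).
Jun has 30 days: +30 → Jul 1, 2034 (57 left).
Jul has 31 days: +31 → Aug 1, 2034 (26 left).
+26 → Aug 27, 2034.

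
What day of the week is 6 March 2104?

Thursday

Doomsday rule: the anchor day for the 2100s is Sunday. For year 04: 4÷12 = 0 r 4, and 4÷4 = 1, so 0+4+1 = 5.
Sunday + 5 ≡ Friday — that's 2104's doomsday.
In March the doomsday date is Mar 14.
Mar 6 is 8 days before Mar 14; 8 mod 7 = 1, so Friday − 1 = Thursday.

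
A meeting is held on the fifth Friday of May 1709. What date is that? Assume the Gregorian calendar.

May 31, 1709

May 1, 1709 is a Wednesday.
The first Friday is therefore May 3 (2 days later).
The fifth Friday is 3 + 4×7 = May 31.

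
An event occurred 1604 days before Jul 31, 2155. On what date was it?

−365 (one year) → Jul 31, 2154 (1239 left).
−365 (one year) → Jul 31, 2153 (874 left).
−365 (one year) → Jul 31, 2152 (509 left).
−366 (one year; includes Feb 29, 2152) → Jul 31, 2151 (143 left).
−31 → Jun 30, 2151 (end of Jun, 30 days; 112 left).
−30 → May 31, 2151 (end of May, 31 days; 82 left).
−31 → Apr 30, 2151 (end of Apr, 30 days; 51 left).
−30 → Mar 31, 2151 (end of Mar, 31 days; 21 left).
−21 → Mar 10, 2151.

March 10, 2151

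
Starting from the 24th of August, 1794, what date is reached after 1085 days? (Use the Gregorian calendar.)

August 13, 1797

+365 (one year) → Aug 24, 1795 (720 left).
+366 (one year; includes Feb 29, 1796) → Aug 24, 1796 (354 left).
Aug has 31 days: +8 → Sep 1, 1796 (346 left).
Sep has 30 days: +30 → Oct 1, 1796 (316 left).
Oct has 31 days: +31 → Nov 1, 1796 (285 left).
Nov has 30 days: +30 → Dec 1, 1796 (255 left).
Dec has 31 days: +31 → Jan 1, 1797 (224 left).
Jan has 31 days: +31 → Feb 1, 1797 (193 left).
Feb has 28 days: +28 → Mar 1, 1797 (165 left).
Mar has 31 days: +31 → Apr 1, 1797 (134 left).
Apr has 30 days: +30 → May 1, 1797 (104 left).
May has 31 days: +31 → Jun 1, 1797 (73 left).
Jun has 30 days: +30 → Jul 1, 1797 (43 left).
Jul has 31 days: +31 → Aug 1, 1797 (12 left).
+12 → Aug 13, 1797.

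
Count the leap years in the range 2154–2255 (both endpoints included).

24

Multiples of 4 in [2154,2255]: 25.
Of those, multiples of 100: 1 (not leap unless ÷400).
Multiples of 400: 0.
Leap years = 25 − 1 + 0 = 24.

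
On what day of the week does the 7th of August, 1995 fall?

January 1, 1995 is a Sunday.
Jan 1, 1995 → Feb 1, 1995: 31 days (January has 31).
Feb 1, 1995 → Mar 1, 1995: 28 days (February has 28).
Mar 1, 1995 → Apr 1, 1995: 31 days (March has 31).
Apr 1, 1995 → May 1, 1995: 30 days (April has 30).
May 1, 1995 → Jun 1, 1995: 31 days (May has 31).
Jun 1, 1995 → Jul 1, 1995: 30 days (June has 30).
Jul 1, 1995 → Aug 1, 1995: 31 days (July has 31).
Aug 1, 1995 → Aug 7, 1995: 6 days.
Total: 218 days.
218 mod 7 = 1, so Sunday + 1 = Monday.

Monday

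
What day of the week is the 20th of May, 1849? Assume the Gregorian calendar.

Doomsday rule: the anchor day for the 1800s is Friday. For year 49: 49÷12 = 4 r 1, and 1÷4 = 0, so 4+1+0 = 5.
Friday + 5 ≡ Wednesday — that's 1849's doomsday.
In May the doomsday date is May 9.
May 20 is 11 days after May 9; 11 mod 7 = 4, so Wednesday + 4 = Sunday.

Sunday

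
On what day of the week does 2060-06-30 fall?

Wednesday

January 1, 2060 is a Thursday.
Jan 1, 2060 → Feb 1, 2060: 31 days (January has 31).
Feb 1, 2060 → Mar 1, 2060: 29 days (February has 29).
Mar 1, 2060 → Apr 1, 2060: 31 days (March has 31).
Apr 1, 2060 → May 1, 2060: 30 days (April has 30).
May 1, 2060 → Jun 1, 2060: 31 days (May has 31).
Jun 1, 2060 → Jun 30, 2060: 29 days.
Total: 181 days.
181 mod 7 = 6, so Thursday + 6 = Wednesday.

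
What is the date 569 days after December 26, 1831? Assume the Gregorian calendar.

+366 (one year; includes Feb 29, 1832) → Dec 26, 1832 (203 left).
Dec has 31 days: +6 → Jan 1, 1833 (197 left).
Jan has 31 days: +31 → Feb 1, 1833 (166 left).
Feb has 28 days: +28 → Mar 1, 1833 (138 left).
Mar has 31 days: +31 → Apr 1, 1833 (107 left).
Apr has 30 days: +30 → May 1, 1833 (77 left).
May has 31 days: +31 → Jun 1, 1833 (46 left).
Jun has 30 days: +30 → Jul 1, 1833 (16 left).
+16 → Jul 17, 1833.

July 17, 1833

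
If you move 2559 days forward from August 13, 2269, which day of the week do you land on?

Tuesday

First find the weekday of Aug 13, 2269. Doomsday rule: the anchor day for the 2200s is Friday. For year 69: 69÷12 = 5 r 9, and 9÷4 = 2, so 5+9+2 = 16.
Friday + 16 ≡ Sunday — that's 2269's doomsday.
In August the doomsday date is Aug 8.
Aug 13 is 5 days after Aug 8; 5 mod 7 = 5, so Sunday + 5 = Friday.
2559 mod 7 = 4, so 2559 days after a Friday is Friday + 4 = Tuesday.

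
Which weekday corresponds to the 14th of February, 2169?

Tuesday

January 1, 2169 is a Sunday.
Jan 1, 2169 → Feb 1, 2169: 31 days (January has 31).
Feb 1, 2169 → Feb 14, 2169: 13 days.
Total: 44 days.
44 mod 7 = 2, so Sunday + 2 = Tuesday.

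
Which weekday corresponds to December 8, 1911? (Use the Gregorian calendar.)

Friday

Doomsday rule: the anchor day for the 1900s is Wednesday. For year 11: 11÷12 = 0 r 11, and 11÷4 = 2, so 0+11+2 = 13.
Wednesday + 13 ≡ Tuesday — that's 1911's doomsday.
In December the doomsday date is Dec 12.
Dec 8 is 4 days before Dec 12; 4 mod 7 = 4, so Tuesday − 4 = Friday.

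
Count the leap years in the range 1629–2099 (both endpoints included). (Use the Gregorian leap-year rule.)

Multiples of 4 in [1629,2099]: 117.
Of those, multiples of 100: 4 (not leap unless ÷400).
Multiples of 400: 1.
Leap years = 117 − 4 + 1 = 114.

114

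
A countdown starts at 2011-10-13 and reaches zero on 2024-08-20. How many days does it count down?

Oct 13, 2011 → Oct 13, 2012: 366 days (Feb 29, 2012 is in that span).
Oct 13, 2012 → Oct 13, 2013: 365 days.
Oct 13, 2013 → Oct 13, 2014: 365 days.
Oct 13, 2014 → Oct 13, 2015: 365 days.
Oct 13, 2015 → Oct 13, 2016: 366 days (Feb 29, 2016 is in that span).
Oct 13, 2016 → Oct 13, 2017: 365 days.
Oct 13, 2017 → Oct 13, 2018: 365 days.
Oct 13, 2018 → Oct 13, 2019: 365 days.
Oct 13, 2019 → Oct 13, 2020: 366 days (Feb 29, 2020 is in that span).
Oct 13, 2020 → Oct 13, 2021: 365 days.
Oct 13, 2021 → Oct 13, 2022: 365 days.
Oct 13, 2022 → Oct 13, 2023: 365 days.
Oct 13, 2023 → Nov 13, 2023: 31 days (October has 31).
Nov 13, 2023 → Dec 13, 2023: 30 days (November has 30).
Dec 13, 2023 → Jan 13, 2024: 31 days (December has 31).
Jan 13, 2024 → Feb 13, 2024: 31 days (January has 31).
Feb 13, 2024 → Mar 13, 2024: 29 days (February has 29).
Mar 13, 2024 → Apr 13, 2024: 31 days (March has 31).
Apr 13, 2024 → May 13, 2024: 30 days (April has 30).
May 13, 2024 → Jun 13, 2024: 31 days (May has 31).
Jun 13, 2024 → Jul 13, 2024: 30 days (June has 30).
Jul 13, 2024 → Aug 13, 2024: 31 days (July has 31).
Aug 13, 2024 → Aug 20, 2024: 7 days.
Total: 4695 days.

4695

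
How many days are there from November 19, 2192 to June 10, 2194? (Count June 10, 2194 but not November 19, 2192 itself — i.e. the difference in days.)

568

Nov 19, 2192 → Nov 19, 2193: 365 days.
Nov 19, 2193 → Dec 19, 2193: 30 days (November has 30).
Dec 19, 2193 → Jan 19, 2194: 31 days (December has 31).
Jan 19, 2194 → Feb 19, 2194: 31 days (January has 31).
Feb 19, 2194 → Mar 19, 2194: 28 days (February has 28).
Mar 19, 2194 → Apr 19, 2194: 31 days (March has 31).
Apr 19, 2194 → May 19, 2194: 30 days (April has 30).
May 19, 2194 → Jun 10, 2194: 22 days.
Total: 568 days.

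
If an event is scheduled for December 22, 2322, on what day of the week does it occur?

Doomsday rule: the anchor day for the 2300s is Wednesday. For year 22: 22÷12 = 1 r 10, and 10÷4 = 2, so 1+10+2 = 13.
Wednesday + 13 ≡ Tuesday — that's 2322's doomsday.
In December the doomsday date is Dec 12.
Dec 22 is 10 days after Dec 12; 10 mod 7 = 3, so Tuesday + 3 = Friday.

Friday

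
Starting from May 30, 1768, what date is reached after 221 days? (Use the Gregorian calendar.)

May has 31 days: +2 → Jun 1, 1768 (219 left).
Jun has 30 days: +30 → Jul 1, 1768 (189 left).
Jul has 31 days: +31 → Aug 1, 1768 (158 left).
Aug has 31 days: +31 → Sep 1, 1768 (127 left).
Sep has 30 days: +30 → Oct 1, 1768 (97 left).
Oct has 31 days: +31 → Nov 1, 1768 (66 left).
Nov has 30 days: +30 → Dec 1, 1768 (36 left).
Dec has 31 days: +31 → Jan 1, 1769 (5 left).
+5 → Jan 6, 1769.

January 6, 1769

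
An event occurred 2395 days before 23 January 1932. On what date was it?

−365 (one year) → Jan 23, 1931 (2030 left).
−365 (one year) → Jan 23, 1930 (1665 left).
−365 (one year) → Jan 23, 1929 (1300 left).
−366 (one year; includes Feb 29, 1928) → Jan 23, 1928 (934 left).
−365 (one year) → Jan 23, 1927 (569 left).
−365 (one year) → Jan 23, 1926 (204 left).
−23 → Dec 31, 1925 (end of Dec, 31 days; 181 left).
−31 → Nov 30, 1925 (end of Nov, 30 days; 150 left).
−30 → Oct 31, 1925 (end of Oct, 31 days; 120 left).
−31 → Sep 30, 1925 (end of Sep, 30 days; 89 left).
−30 → Aug 31, 1925 (end of Aug, 31 days; 59 left).
−31 → Jul 31, 1925 (end of Jul, 31 days; 28 left).
−28 → Jul 3, 1925.

July 3, 1925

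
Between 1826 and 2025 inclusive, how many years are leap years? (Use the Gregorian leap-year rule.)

Multiples of 4 in [1826,2025]: 50.
Of those, multiples of 100: 2 (not leap unless ÷400).
Multiples of 400: 1.
Leap years = 50 − 2 + 1 = 49.

49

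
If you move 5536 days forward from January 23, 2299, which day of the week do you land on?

Sunday

First find the weekday of Jan 23, 2299. Doomsday rule: the anchor day for the 2200s is Friday. For year 99: 99÷12 = 8 r 3, and 3÷4 = 0, so 8+3+0 = 11.
Friday + 11 ≡ Tuesday — that's 2299's doomsday.
In January the doomsday date is Jan 3 (2299 is not a leap year).
Jan 23 is 20 days after Jan 3; 20 mod 7 = 6, so Tuesday + 6 = Monday.
5536 mod 7 = 6, so 5536 days after a Monday is Monday + 6 = Sunday.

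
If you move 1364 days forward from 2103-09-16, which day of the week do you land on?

First find the weekday of Sep 16, 2103. Doomsday rule: the anchor day for the 2100s is Sunday. For year 03: 3÷12 = 0 r 3, and 3÷4 = 0, so 0+3+0 = 3.
Sunday + 3 ≡ Wednesday — that's 2103's doomsday.
In September the doomsday date is Sep 5.
Sep 16 is 11 days after Sep 5; 11 mod 7 = 4, so Wednesday + 4 = Sunday.
1364 mod 7 = 6, so 1364 days after a Sunday is Sunday + 6 = Saturday.

Saturday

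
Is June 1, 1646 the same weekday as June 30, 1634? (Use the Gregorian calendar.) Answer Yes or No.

From Jun 30, 1634 to Jun 1, 1646 is 4354 days.
4354 mod 7 = 0, so they are the same weekday.
(Jun 30, 1634 is a Friday; Jun 1, 1646 is a Friday.)

Yes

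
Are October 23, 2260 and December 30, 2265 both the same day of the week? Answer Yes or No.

No

From Oct 23, 2260 to Dec 30, 2265 is 1894 days.
1894 mod 7 = 4, so they are different weekdays.
(Oct 23, 2260 is a Tuesday; Dec 30, 2265 is a Saturday.)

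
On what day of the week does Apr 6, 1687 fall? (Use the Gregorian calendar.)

Doomsday rule: the anchor day for the 1600s is Tuesday. For year 87: 87÷12 = 7 r 3, and 3÷4 = 0, so 7+3+0 = 10.
Tuesday + 10 ≡ Friday — that's 1687's doomsday.
In April the doomsday date is Apr 4.
Apr 6 is 2 days after Apr 4; 2 mod 7 = 2, so Friday + 2 = Sunday.

Sunday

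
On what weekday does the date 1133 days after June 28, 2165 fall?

Jun 28, 2165 is a Friday.
1133 mod 7 = 6, so 1133 days after a Friday is Friday + 6 = Thursday.

Thursday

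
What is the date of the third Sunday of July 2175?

July 1, 2175 is a Saturday.
The first Sunday is therefore July 2 (1 days later).
The third Sunday is 2 + 2×7 = July 16.

July 16, 2175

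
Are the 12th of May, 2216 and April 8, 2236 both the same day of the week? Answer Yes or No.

No

From May 12, 2216 to Apr 8, 2236 is 7271 days.
7271 mod 7 = 5, so they are different weekdays.
(May 12, 2216 is a Sunday; Apr 8, 2236 is a Friday.)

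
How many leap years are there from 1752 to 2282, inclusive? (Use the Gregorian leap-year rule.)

129

Multiples of 4 in [1752,2282]: 133.
Of those, multiples of 100: 5 (not leap unless ÷400).
Multiples of 400: 1.
Leap years = 133 − 5 + 1 = 129.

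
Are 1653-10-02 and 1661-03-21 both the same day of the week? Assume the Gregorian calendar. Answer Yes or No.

No

From Oct 2, 1653 to Mar 21, 1661 is 2727 days.
2727 mod 7 = 4, so they are different weekdays.
(Oct 2, 1653 is a Thursday; Mar 21, 1661 is a Monday.)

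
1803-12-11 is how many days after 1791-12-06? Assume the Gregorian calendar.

4387

Dec 6, 1791 → Dec 6, 1792: 366 days (Feb 29, 1792 is in that span).
Dec 6, 1792 → Dec 6, 1793: 365 days.
Dec 6, 1793 → Dec 6, 1794: 365 days.
Dec 6, 1794 → Dec 6, 1795: 365 days.
Dec 6, 1795 → Dec 6, 1796: 366 days (Feb 29, 1796 is in that span).
Dec 6, 1796 → Dec 6, 1797: 365 days.
Dec 6, 1797 → Dec 6, 1798: 365 days.
Dec 6, 1798 → Dec 6, 1799: 365 days.
Dec 6, 1799 → Dec 6, 1800: 365 days.
Dec 6, 1800 → Dec 6, 1801: 365 days.
Dec 6, 1801 → Dec 6, 1802: 365 days.
Dec 6, 1802 → Jan 6, 1803: 31 days (December has 31).
Jan 6, 1803 → Feb 6, 1803: 31 days (January has 31).
Feb 6, 1803 → Mar 6, 1803: 28 days (February has 28).
Mar 6, 1803 → Apr 6, 1803: 31 days (March has 31).
Apr 6, 1803 → May 6, 1803: 30 days (April has 30).
May 6, 1803 → Jun 6, 1803: 31 days (May has 31).
Jun 6, 1803 → Jul 6, 1803: 30 days (June has 30).
Jul 6, 1803 → Aug 6, 1803: 31 days (July has 31).
Aug 6, 1803 → Sep 6, 1803: 31 days (August has 31).
Sep 6, 1803 → Oct 6, 1803: 30 days (September has 30).
Oct 6, 1803 → Nov 6, 1803: 31 days (October has 31).
Nov 6, 1803 → Dec 6, 1803: 30 days (November has 30).
Dec 6, 1803 → Dec 11, 1803: 5 days.
Total: 4387 days.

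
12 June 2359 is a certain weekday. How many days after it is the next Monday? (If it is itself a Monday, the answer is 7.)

Jun 12, 2359 is a Friday.
From Friday to the next Monday is 3 days.

3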